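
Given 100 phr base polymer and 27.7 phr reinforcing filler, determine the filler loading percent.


Filler % = filler / (rubber + filler) * 100
= 27.7 / (100 + 27.7) * 100
= 27.7 / 127.7 * 100
= 21.69%

21.69%


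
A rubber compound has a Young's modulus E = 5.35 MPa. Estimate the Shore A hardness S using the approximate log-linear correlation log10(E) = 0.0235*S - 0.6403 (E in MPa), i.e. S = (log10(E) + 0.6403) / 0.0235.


log10(E) = 0.0235*S - 0.6403  =>  S = (log10(E) + 0.6403) / 0.0235
log10(5.35) = 0.728354
S = (0.728354 + 0.6403) / 0.0235 = 1.368654 / 0.0235
S = 58.2

Shore A = 58.2


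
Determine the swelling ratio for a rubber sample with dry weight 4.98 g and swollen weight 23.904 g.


Q = W_swollen / W_dry
Q = 23.904 / 4.98
Q = 4.8

Q = 4.8


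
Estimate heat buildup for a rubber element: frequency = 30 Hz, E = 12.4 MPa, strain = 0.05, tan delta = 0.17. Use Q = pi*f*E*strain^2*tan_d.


Q = pi * f * E * strain^2 * tan_d
= pi * 30 * 12.4 * 0.05^2 * 0.17
= pi * 30 * 12.4 * 0.0025 * 0.17
= 0.4967

Q = 0.4967


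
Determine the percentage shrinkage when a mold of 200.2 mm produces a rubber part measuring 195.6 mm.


Shrinkage = (mold - part) / mold * 100
= (200.2 - 195.6) / 200.2 * 100
= 4.6 / 200.2 * 100
= 2.3%

2.3%


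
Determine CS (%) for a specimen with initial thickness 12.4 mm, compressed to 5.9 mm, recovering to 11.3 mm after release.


CS = (t0 - recovered) / (t0 - ts) * 100
= (12.4 - 11.3) / (12.4 - 5.9) * 100
= 1.1 / 6.5 * 100
= 16.9%

16.9%


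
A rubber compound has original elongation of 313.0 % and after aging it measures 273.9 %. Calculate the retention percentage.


Retention = aged / original * 100
= 273.9 / 313.0 * 100
= 87.5%

87.5%


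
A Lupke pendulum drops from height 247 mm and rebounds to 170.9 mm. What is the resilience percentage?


Resilience = h_rebound / h_drop * 100
= 170.9 / 247 * 100
= 69.2%

69.2%


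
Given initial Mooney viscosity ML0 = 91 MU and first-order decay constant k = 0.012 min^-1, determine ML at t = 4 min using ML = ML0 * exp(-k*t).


ML = ML0 * exp(-k * t)
ML = 91 * exp(-0.012 * 4)
ML = 91 * 0.9531
ML = 86.74 MU

86.74 MU


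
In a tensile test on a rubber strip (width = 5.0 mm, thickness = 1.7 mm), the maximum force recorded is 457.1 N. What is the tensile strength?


Area = width * thickness = 5.0 * 1.7 = 8.5 mm^2
TS = force / area = 457.1 / 8.5 = 53.78 MPa

53.78 MPa


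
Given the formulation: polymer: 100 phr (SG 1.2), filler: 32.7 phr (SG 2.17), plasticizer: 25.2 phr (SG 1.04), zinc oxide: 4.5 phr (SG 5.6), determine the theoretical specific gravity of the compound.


Sum of weights = 162.4
Volume contributions:
  polymer: 100/1.2 = 83.3333
  filler: 32.7/2.17 = 15.0691
  plasticizer: 25.2/1.04 = 24.2308
  zinc oxide: 4.5/5.6 = 0.8036
Sum of volumes = 123.4368
SG = 162.4 / 123.4368 = 1.316

SG = 1.316


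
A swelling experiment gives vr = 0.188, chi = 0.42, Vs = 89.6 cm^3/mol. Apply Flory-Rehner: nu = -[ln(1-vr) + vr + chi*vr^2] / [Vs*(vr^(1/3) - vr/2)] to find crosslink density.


ln(1 - vr) = ln(1 - 0.188) = -0.2083
Numerator = -((-0.2083) + 0.188 + 0.42 * 0.188^2) = 0.0054
Denominator = 89.6 * (0.188^(1/3) - 0.188/2) = 42.9063
nu = 0.0054 / 42.9063 = 1.2610e-04 mol/cm^3

1.2610e-04 mol/cm^3


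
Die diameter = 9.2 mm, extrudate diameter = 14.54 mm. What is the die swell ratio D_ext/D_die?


Die swell ratio = D_extrudate / D_die
= 14.54 / 9.2
= 1.58

Die swell = 1.58


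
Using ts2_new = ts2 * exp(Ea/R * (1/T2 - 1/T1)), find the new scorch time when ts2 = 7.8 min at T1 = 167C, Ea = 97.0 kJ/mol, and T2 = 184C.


Convert temperatures: T1 = 167 + 273.15 = 440.15 K, T2 = 184 + 273.15 = 457.15 K
ts2_new = 7.8 * exp(97000 / 8.314 * (1/457.15 - 1/440.15))
1/T2 - 1/T1 = -8.4487e-05
ts2_new = 2.91 min

2.91 min


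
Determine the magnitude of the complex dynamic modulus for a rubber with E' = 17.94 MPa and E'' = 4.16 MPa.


|E*| = sqrt(E'^2 + E''^2)
= sqrt(17.94^2 + 4.16^2)
= sqrt(321.8436 + 17.3056)
= 18.416 MPa

18.416 MPa


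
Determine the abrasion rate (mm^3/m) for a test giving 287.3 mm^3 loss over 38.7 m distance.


Rate = volume_loss / distance
= 287.3 / 38.7
= 7.424 mm^3/m

7.424 mm^3/m


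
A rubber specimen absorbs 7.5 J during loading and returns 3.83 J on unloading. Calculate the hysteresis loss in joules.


Hysteresis loss = loading - unloading
= 7.5 - 3.83
= 3.67 J

3.67 J


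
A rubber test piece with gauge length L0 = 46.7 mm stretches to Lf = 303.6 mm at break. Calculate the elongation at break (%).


Elongation = (Lf - L0) / L0 * 100
= (303.6 - 46.7) / 46.7 * 100
= 256.9 / 46.7 * 100
= 550.1%

550.1%


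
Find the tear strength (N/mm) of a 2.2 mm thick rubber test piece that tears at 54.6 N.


Tear strength = force / thickness
= 54.6 / 2.2
= 24.82 N/mm

24.82 N/mm


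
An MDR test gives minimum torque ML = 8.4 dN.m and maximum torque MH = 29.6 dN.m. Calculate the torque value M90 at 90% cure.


M90 = ML + 0.9 * (MH - ML)
M90 = 8.4 + 0.9 * (29.6 - 8.4)
M90 = 8.4 + 0.9 * 21.2
M90 = 27.48 dN.m

27.48 dN.m


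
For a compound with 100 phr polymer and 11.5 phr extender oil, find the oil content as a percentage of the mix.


Oil % = oil / (100 + oil) * 100
= 11.5 / (100 + 11.5) * 100
= 11.5 / 111.5 * 100
= 10.31%

10.31%


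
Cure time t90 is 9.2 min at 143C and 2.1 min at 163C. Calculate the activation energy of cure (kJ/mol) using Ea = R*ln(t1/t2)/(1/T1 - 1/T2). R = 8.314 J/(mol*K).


T1 = 416.15 K, T2 = 436.15 K
1/T1 - 1/T2 = 1.1019e-04
ln(t1/t2) = ln(9.2/2.1) = 1.4773
Ea = 8.314 * 1.4773 / 1.1019e-04 = 111461.4128 J/mol
Ea = 111.46 kJ/mol

111.46 kJ/mol


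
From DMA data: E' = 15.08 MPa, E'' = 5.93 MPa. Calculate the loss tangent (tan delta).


tan delta = E'' / E'
= 5.93 / 15.08
= 0.3932

tan delta = 0.3932


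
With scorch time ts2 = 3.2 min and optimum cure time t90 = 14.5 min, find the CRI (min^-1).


CRI = 100 / (t90 - ts2)
= 100 / (14.5 - 3.2)
= 100 / 11.3
= 8.85 min^-1

8.85 min^-1


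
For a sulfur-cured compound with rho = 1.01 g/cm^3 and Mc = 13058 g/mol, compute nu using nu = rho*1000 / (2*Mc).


nu = rho * 1000 / (2 * Mc)
nu = 1.01 * 1000 / (2 * 13058)
nu = 1010.0 / 26116
nu = 0.0387 mol/L

0.0387 mol/L


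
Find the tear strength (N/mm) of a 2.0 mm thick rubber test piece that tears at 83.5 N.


Tear strength = force / thickness
= 83.5 / 2.0
= 41.75 N/mm

41.75 N/mm


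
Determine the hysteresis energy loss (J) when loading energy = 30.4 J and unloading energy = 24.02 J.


Hysteresis loss = loading - unloading
= 30.4 - 24.02
= 6.38 J

6.38 J


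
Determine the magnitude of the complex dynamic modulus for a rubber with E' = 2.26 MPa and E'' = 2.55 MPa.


|E*| = sqrt(E'^2 + E''^2)
= sqrt(2.26^2 + 2.55^2)
= sqrt(5.1076 + 6.5025)
= 3.407 MPa

3.407 MPa


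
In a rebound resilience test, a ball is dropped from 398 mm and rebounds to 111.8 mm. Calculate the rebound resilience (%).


Resilience = h_rebound / h_drop * 100
= 111.8 / 398 * 100
= 28.1%

28.1%


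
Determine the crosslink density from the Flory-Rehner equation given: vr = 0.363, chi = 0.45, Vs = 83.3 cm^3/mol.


ln(1 - vr) = ln(1 - 0.363) = -0.4510
Numerator = -((-0.4510) + 0.363 + 0.45 * 0.363^2) = 0.0287
Denominator = 83.3 * (0.363^(1/3) - 0.363/2) = 44.3030
nu = 0.0287 / 44.3030 = 6.4758e-04 mol/cm^3

6.4758e-04 mol/cm^3


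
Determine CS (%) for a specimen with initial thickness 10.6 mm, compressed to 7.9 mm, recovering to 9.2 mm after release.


CS = (t0 - recovered) / (t0 - ts) * 100
= (10.6 - 9.2) / (10.6 - 7.9) * 100
= 1.4 / 2.7 * 100
= 51.9%

51.9%


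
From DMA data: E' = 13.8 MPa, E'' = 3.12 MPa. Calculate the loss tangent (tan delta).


tan delta = E'' / E'
= 3.12 / 13.8
= 0.2261

tan delta = 0.2261


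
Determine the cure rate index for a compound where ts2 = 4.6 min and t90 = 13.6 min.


CRI = 100 / (t90 - ts2)
= 100 / (13.6 - 4.6)
= 100 / 9.0
= 11.11 min^-1

11.11 min^-1


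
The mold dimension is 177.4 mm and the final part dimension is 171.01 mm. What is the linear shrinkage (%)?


Shrinkage = (mold - part) / mold * 100
= (177.4 - 171.01) / 177.4 * 100
= 6.39 / 177.4 * 100
= 3.6%

3.6%


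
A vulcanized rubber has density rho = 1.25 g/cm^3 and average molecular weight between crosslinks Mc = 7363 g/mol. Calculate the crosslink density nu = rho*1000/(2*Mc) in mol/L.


nu = rho * 1000 / (2 * Mc)
nu = 1.25 * 1000 / (2 * 7363)
nu = 1250.0 / 14726
nu = 0.0849 mol/L

0.0849 mol/L


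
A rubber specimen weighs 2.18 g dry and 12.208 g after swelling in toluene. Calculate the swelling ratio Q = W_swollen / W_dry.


Q = W_swollen / W_dry
Q = 12.208 / 2.18
Q = 5.6

Q = 5.6


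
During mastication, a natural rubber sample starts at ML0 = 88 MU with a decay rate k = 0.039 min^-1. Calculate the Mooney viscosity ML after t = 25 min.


ML = ML0 * exp(-k * t)
ML = 88 * exp(-0.039 * 25)
ML = 88 * 0.3772
ML = 33.19 MU

33.19 MU


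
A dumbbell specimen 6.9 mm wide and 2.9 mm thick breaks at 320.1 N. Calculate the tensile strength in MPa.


Area = width * thickness = 6.9 * 2.9 = 20.01 mm^2
TS = force / area = 320.1 / 20.01 = 16.0 MPa

16.0 MPa


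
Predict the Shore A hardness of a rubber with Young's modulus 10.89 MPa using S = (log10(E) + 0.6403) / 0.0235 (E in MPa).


log10(E) = 0.0235*S - 0.6403  =>  S = (log10(E) + 0.6403) / 0.0235
log10(10.89) = 1.037028
S = (1.037028 + 0.6403) / 0.0235 = 1.677328 / 0.0235
S = 71.4

Shore A = 71.4


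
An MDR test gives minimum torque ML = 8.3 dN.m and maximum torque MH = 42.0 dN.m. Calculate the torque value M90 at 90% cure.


M90 = ML + 0.9 * (MH - ML)
M90 = 8.3 + 0.9 * (42.0 - 8.3)
M90 = 8.3 + 0.9 * 33.7
M90 = 38.63 dN.m

38.63 dN.m


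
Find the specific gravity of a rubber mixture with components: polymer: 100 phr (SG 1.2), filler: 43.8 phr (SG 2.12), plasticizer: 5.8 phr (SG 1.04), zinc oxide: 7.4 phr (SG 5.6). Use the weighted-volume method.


Sum of weights = 157.0
Volume contributions:
  polymer: 100/1.2 = 83.3333
  filler: 43.8/2.12 = 20.6604
  plasticizer: 5.8/1.04 = 5.5769
  zinc oxide: 7.4/5.6 = 1.3214
Sum of volumes = 110.8921
SG = 157.0 / 110.8921 = 1.416

SG = 1.416


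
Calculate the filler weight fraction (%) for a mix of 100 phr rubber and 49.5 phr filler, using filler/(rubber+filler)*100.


Filler % = filler / (rubber + filler) * 100
= 49.5 / (100 + 49.5) * 100
= 49.5 / 149.5 * 100
= 33.11%

33.11%


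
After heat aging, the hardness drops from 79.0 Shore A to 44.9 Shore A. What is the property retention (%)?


Retention = aged / original * 100
= 44.9 / 79.0 * 100
= 56.8%

56.8%


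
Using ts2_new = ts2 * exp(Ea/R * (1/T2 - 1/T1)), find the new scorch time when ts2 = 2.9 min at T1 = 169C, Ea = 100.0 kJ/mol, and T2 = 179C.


Convert temperatures: T1 = 169 + 273.15 = 442.15 K, T2 = 179 + 273.15 = 452.15 K
ts2_new = 2.9 * exp(100000 / 8.314 * (1/452.15 - 1/442.15))
1/T2 - 1/T1 = -5.0020e-05
ts2_new = 1.59 min

1.59 min


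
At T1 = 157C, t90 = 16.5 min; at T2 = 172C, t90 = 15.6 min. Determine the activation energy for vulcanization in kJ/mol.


T1 = 430.15 K, T2 = 445.15 K
1/T1 - 1/T2 = 7.8337e-05
ln(t1/t2) = ln(16.5/15.6) = 0.0561
Ea = 8.314 * 0.0561 / 7.8337e-05 = 5952.8697 J/mol
Ea = 5.95 kJ/mol

5.95 kJ/mol


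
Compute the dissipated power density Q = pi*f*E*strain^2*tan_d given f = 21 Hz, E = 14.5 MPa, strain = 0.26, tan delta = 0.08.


Q = pi * f * E * strain^2 * tan_d
= pi * 21 * 14.5 * 0.26^2 * 0.08
= pi * 21 * 14.5 * 0.0676 * 0.08
= 5.1734

Q = 5.1734


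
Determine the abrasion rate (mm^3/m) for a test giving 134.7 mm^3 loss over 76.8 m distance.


Rate = volume_loss / distance
= 134.7 / 76.8
= 1.754 mm^3/m

1.754 mm^3/m


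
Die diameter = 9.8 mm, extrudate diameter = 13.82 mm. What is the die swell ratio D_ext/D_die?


Die swell ratio = D_extrudate / D_die
= 13.82 / 9.8
= 1.41

Die swell = 1.41


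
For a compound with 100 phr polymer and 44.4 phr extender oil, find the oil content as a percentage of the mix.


Oil % = oil / (100 + oil) * 100
= 44.4 / (100 + 44.4) * 100
= 44.4 / 144.4 * 100
= 30.75%

30.75%


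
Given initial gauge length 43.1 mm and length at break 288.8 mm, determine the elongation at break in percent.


Elongation = (Lf - L0) / L0 * 100
= (288.8 - 43.1) / 43.1 * 100
= 245.7 / 43.1 * 100
= 570.1%

570.1%


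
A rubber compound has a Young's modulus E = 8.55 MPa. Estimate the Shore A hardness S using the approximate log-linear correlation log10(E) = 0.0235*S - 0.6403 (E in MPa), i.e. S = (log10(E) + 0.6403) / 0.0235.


log10(E) = 0.0235*S - 0.6403  =>  S = (log10(E) + 0.6403) / 0.0235
log10(8.55) = 0.931966
S = (0.931966 + 0.6403) / 0.0235 = 1.572266 / 0.0235
S = 66.9

Shore A = 66.9


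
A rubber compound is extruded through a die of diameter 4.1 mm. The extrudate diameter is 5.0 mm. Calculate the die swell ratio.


Die swell ratio = D_extrudate / D_die
= 5.0 / 4.1
= 1.22

Die swell = 1.22


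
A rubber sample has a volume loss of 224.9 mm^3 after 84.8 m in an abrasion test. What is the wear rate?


Rate = volume_loss / distance
= 224.9 / 84.8
= 2.652 mm^3/m

2.652 mm^3/m


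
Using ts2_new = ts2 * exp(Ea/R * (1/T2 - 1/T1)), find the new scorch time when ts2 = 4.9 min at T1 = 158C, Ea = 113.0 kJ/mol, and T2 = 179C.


Convert temperatures: T1 = 158 + 273.15 = 431.15 K, T2 = 179 + 273.15 = 452.15 K
ts2_new = 4.9 * exp(113000 / 8.314 * (1/452.15 - 1/431.15))
1/T2 - 1/T1 = -1.0772e-04
ts2_new = 1.13 min

1.13 min


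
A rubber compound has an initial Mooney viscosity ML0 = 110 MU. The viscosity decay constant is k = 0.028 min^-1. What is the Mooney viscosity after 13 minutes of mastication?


ML = ML0 * exp(-k * t)
ML = 110 * exp(-0.028 * 13)
ML = 110 * 0.6949
ML = 76.44 MU

76.44 MU


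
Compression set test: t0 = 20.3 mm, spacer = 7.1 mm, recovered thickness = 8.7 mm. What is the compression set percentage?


CS = (t0 - recovered) / (t0 - ts) * 100
= (20.3 - 8.7) / (20.3 - 7.1) * 100
= 11.6 / 13.2 * 100
= 87.9%

87.9%


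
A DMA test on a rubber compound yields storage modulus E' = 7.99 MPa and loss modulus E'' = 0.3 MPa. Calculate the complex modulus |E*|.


|E*| = sqrt(E'^2 + E''^2)
= sqrt(7.99^2 + 0.3^2)
= sqrt(63.8401 + 0.0900)
= 7.996 MPa

7.996 MPa


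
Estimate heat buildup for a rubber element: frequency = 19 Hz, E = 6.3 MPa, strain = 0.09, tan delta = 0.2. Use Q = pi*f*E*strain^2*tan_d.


Q = pi * f * E * strain^2 * tan_d
= pi * 19 * 6.3 * 0.09^2 * 0.2
= pi * 19 * 6.3 * 0.0081 * 0.2
= 0.6092

Q = 0.6092


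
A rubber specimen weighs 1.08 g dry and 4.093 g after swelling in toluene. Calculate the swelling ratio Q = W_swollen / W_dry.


Q = W_swollen / W_dry
Q = 4.093 / 1.08
Q = 3.79

Q = 3.79


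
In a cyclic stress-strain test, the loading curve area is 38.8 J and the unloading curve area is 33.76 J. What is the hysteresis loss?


Hysteresis loss = loading - unloading
= 38.8 - 33.76
= 5.04 J

5.04 J


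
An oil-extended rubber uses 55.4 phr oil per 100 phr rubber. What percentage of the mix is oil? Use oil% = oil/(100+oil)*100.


Oil % = oil / (100 + oil) * 100
= 55.4 / (100 + 55.4) * 100
= 55.4 / 155.4 * 100
= 35.65%

35.65%


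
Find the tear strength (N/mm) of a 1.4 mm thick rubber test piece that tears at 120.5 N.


Tear strength = force / thickness
= 120.5 / 1.4
= 86.07 N/mm

86.07 N/mm


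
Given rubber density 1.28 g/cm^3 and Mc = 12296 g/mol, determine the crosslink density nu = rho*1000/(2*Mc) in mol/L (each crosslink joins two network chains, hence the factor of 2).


nu = rho * 1000 / (2 * Mc)
nu = 1.28 * 1000 / (2 * 12296)
nu = 1280.0 / 24592
nu = 0.0520 mol/L

0.0520 mol/L


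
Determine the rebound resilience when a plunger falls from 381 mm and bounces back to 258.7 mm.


Resilience = h_rebound / h_drop * 100
= 258.7 / 381 * 100
= 67.9%

67.9%


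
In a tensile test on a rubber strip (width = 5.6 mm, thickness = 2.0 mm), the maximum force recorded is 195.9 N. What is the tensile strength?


Area = width * thickness = 5.6 * 2.0 = 11.2 mm^2
TS = force / area = 195.9 / 11.2 = 17.49 MPa

17.49 MPa


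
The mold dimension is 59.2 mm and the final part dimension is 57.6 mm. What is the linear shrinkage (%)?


Shrinkage = (mold - part) / mold * 100
= (59.2 - 57.6) / 59.2 * 100
= 1.6 / 59.2 * 100
= 2.7%

2.7%


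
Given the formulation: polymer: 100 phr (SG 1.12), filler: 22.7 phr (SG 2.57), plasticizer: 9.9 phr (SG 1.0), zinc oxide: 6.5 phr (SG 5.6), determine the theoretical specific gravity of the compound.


Sum of weights = 139.1
Volume contributions:
  polymer: 100/1.12 = 89.2857
  filler: 22.7/2.57 = 8.8327
  plasticizer: 9.9/1.0 = 9.9000
  zinc oxide: 6.5/5.6 = 1.1607
Sum of volumes = 109.1791
SG = 139.1 / 109.1791 = 1.274

SG = 1.274


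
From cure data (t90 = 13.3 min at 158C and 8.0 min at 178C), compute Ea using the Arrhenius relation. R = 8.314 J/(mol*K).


T1 = 431.15 K, T2 = 451.15 K
1/T1 - 1/T2 = 1.0282e-04
ln(t1/t2) = ln(13.3/8.0) = 0.5083
Ea = 8.314 * 0.5083 / 1.0282e-04 = 41102.5442 J/mol
Ea = 41.1 kJ/mol

41.1 kJ/mol


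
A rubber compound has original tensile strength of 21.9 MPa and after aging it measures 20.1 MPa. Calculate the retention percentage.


Retention = aged / original * 100
= 20.1 / 21.9 * 100
= 91.8%

91.8%


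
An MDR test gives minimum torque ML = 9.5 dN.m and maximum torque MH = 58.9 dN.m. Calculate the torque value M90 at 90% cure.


M90 = ML + 0.9 * (MH - ML)
M90 = 9.5 + 0.9 * (58.9 - 9.5)
M90 = 9.5 + 0.9 * 49.4
M90 = 53.96 dN.m

53.96 dN.m


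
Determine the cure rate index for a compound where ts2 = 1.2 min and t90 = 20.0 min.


CRI = 100 / (t90 - ts2)
= 100 / (20.0 - 1.2)
= 100 / 18.8
= 5.32 min^-1

5.32 min^-1


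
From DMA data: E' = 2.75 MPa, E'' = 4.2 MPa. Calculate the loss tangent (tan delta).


tan delta = E'' / E'
= 4.2 / 2.75
= 1.5273

tan delta = 1.5273


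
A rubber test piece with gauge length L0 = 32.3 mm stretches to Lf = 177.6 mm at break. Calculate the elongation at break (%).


Elongation = (Lf - L0) / L0 * 100
= (177.6 - 32.3) / 32.3 * 100
= 145.3 / 32.3 * 100
= 449.8%

449.8%


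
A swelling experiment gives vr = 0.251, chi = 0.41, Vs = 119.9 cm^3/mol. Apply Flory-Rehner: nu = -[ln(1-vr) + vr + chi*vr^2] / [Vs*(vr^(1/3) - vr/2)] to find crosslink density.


ln(1 - vr) = ln(1 - 0.251) = -0.2890
Numerator = -((-0.2890) + 0.251 + 0.41 * 0.251^2) = 0.0122
Denominator = 119.9 * (0.251^(1/3) - 0.251/2) = 60.5854
nu = 0.0122 / 60.5854 = 2.0114e-04 mol/cm^3

2.0114e-04 mol/cm^3


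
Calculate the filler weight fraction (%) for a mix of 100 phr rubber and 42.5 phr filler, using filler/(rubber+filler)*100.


Filler % = filler / (rubber + filler) * 100
= 42.5 / (100 + 42.5) * 100
= 42.5 / 142.5 * 100
= 29.82%

29.82%


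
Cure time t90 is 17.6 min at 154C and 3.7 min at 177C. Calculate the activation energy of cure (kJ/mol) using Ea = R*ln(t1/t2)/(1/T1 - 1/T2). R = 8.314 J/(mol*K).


T1 = 427.15 K, T2 = 450.15 K
1/T1 - 1/T2 = 1.1962e-04
ln(t1/t2) = ln(17.6/3.7) = 1.5596
Ea = 8.314 * 1.5596 / 1.1962e-04 = 108398.5894 J/mol
Ea = 108.4 kJ/mol

108.4 kJ/mol


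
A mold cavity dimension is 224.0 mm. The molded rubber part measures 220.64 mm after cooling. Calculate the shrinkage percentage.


Shrinkage = (mold - part) / mold * 100
= (224.0 - 220.64) / 224.0 * 100
= 3.36 / 224.0 * 100
= 1.5%

1.5%


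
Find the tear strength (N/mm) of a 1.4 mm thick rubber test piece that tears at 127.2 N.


Tear strength = force / thickness
= 127.2 / 1.4
= 90.86 N/mm

90.86 N/mm


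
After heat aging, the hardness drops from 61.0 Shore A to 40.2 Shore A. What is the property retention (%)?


Retention = aged / original * 100
= 40.2 / 61.0 * 100
= 65.9%

65.9%


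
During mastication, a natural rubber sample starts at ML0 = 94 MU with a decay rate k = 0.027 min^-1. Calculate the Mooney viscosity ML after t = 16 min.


ML = ML0 * exp(-k * t)
ML = 94 * exp(-0.027 * 16)
ML = 94 * 0.6492
ML = 61.03 MU

61.03 MU


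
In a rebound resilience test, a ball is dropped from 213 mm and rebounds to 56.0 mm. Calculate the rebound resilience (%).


Resilience = h_rebound / h_drop * 100
= 56.0 / 213 * 100
= 26.3%

26.3%


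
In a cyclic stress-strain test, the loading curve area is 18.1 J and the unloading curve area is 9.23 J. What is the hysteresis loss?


Hysteresis loss = loading - unloading
= 18.1 - 9.23
= 8.87 J

8.87 J


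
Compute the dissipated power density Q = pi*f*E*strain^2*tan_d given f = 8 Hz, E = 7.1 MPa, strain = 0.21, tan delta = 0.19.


Q = pi * f * E * strain^2 * tan_d
= pi * 8 * 7.1 * 0.21^2 * 0.19
= pi * 8 * 7.1 * 0.0441 * 0.19
= 1.4952

Q = 1.4952


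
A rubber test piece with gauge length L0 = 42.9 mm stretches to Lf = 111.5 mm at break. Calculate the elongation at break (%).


Elongation = (Lf - L0) / L0 * 100
= (111.5 - 42.9) / 42.9 * 100
= 68.6 / 42.9 * 100
= 159.9%

159.9%


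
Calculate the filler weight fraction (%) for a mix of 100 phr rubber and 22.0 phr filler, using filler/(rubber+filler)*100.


Filler % = filler / (rubber + filler) * 100
= 22.0 / (100 + 22.0) * 100
= 22.0 / 122.0 * 100
= 18.03%

18.03%


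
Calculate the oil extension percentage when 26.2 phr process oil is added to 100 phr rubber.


Oil % = oil / (100 + oil) * 100
= 26.2 / (100 + 26.2) * 100
= 26.2 / 126.2 * 100
= 20.76%

20.76%


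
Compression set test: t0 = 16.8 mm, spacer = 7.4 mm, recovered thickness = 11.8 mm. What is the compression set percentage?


CS = (t0 - recovered) / (t0 - ts) * 100
= (16.8 - 11.8) / (16.8 - 7.4) * 100
= 5.0 / 9.4 * 100
= 53.2%

53.2%


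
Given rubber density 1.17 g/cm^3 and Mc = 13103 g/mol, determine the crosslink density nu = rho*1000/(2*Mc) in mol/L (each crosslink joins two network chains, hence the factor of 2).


nu = rho * 1000 / (2 * Mc)
nu = 1.17 * 1000 / (2 * 13103)
nu = 1170.0 / 26206
nu = 0.0446 mol/L

0.0446 mol/L


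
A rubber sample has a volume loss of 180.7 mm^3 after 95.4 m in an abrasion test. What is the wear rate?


Rate = volume_loss / distance
= 180.7 / 95.4
= 1.894 mm^3/m

1.894 mm^3/m


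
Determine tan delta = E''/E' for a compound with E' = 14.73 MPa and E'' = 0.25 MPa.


tan delta = E'' / E'
= 0.25 / 14.73
= 0.017

tan delta = 0.017


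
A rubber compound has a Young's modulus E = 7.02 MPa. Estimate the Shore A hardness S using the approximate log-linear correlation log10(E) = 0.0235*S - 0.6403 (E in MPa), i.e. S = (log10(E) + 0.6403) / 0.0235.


log10(E) = 0.0235*S - 0.6403  =>  S = (log10(E) + 0.6403) / 0.0235
log10(7.02) = 0.846337
S = (0.846337 + 0.6403) / 0.0235 = 1.486637 / 0.0235
S = 63.3

Shore A = 63.3


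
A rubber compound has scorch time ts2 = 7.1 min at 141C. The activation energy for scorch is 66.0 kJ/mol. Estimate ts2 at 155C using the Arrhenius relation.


Convert temperatures: T1 = 141 + 273.15 = 414.15 K, T2 = 155 + 273.15 = 428.15 K
ts2_new = 7.1 * exp(66000 / 8.314 * (1/428.15 - 1/414.15))
1/T2 - 1/T1 = -7.8954e-05
ts2_new = 3.79 min

3.79 min


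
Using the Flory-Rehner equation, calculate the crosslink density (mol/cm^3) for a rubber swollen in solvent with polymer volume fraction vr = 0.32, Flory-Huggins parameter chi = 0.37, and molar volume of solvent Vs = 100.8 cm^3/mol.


ln(1 - vr) = ln(1 - 0.32) = -0.3857
Numerator = -((-0.3857) + 0.32 + 0.37 * 0.32^2) = 0.0278
Denominator = 100.8 * (0.32^(1/3) - 0.32/2) = 52.8182
nu = 0.0278 / 52.8182 = 5.2585e-04 mol/cm^3

5.2585e-04 mol/cm^3


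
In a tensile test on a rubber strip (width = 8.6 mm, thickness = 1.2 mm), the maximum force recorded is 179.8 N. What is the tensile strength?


Area = width * thickness = 8.6 * 1.2 = 10.32 mm^2
TS = force / area = 179.8 / 10.32 = 17.42 MPa

17.42 MPa


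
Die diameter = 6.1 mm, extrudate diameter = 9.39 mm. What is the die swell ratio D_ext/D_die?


Die swell ratio = D_extrudate / D_die
= 9.39 / 6.1
= 1.539

Die swell = 1.539


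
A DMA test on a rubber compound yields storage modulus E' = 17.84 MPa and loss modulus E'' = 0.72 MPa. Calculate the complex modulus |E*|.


|E*| = sqrt(E'^2 + E''^2)
= sqrt(17.84^2 + 0.72^2)
= sqrt(318.2656 + 0.5184)
= 17.855 MPa

17.855 MPa


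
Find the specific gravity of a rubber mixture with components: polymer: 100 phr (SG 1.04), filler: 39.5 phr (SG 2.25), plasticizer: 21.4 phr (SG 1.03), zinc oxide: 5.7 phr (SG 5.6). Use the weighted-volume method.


Sum of weights = 166.6
Volume contributions:
  polymer: 100/1.04 = 96.1538
  filler: 39.5/2.25 = 17.5556
  plasticizer: 21.4/1.03 = 20.7767
  zinc oxide: 5.7/5.6 = 1.0179
Sum of volumes = 135.5040
SG = 166.6 / 135.5040 = 1.229

SG = 1.229


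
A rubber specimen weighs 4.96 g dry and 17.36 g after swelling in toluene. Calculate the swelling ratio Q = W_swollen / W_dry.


Q = W_swollen / W_dry
Q = 17.36 / 4.96
Q = 3.5

Q = 3.5


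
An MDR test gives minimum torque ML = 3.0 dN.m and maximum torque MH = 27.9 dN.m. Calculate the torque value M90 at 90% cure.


M90 = ML + 0.9 * (MH - ML)
M90 = 3.0 + 0.9 * (27.9 - 3.0)
M90 = 3.0 + 0.9 * 24.9
M90 = 25.41 dN.m

25.41 dN.m


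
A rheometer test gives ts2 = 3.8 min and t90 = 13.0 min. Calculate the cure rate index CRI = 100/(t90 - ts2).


CRI = 100 / (t90 - ts2)
= 100 / (13.0 - 3.8)
= 100 / 9.2
= 10.87 min^-1

10.87 min^-1


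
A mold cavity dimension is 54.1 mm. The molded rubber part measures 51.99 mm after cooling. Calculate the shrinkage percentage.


Shrinkage = (mold - part) / mold * 100
= (54.1 - 51.99) / 54.1 * 100
= 2.11 / 54.1 * 100
= 3.9%

3.9%


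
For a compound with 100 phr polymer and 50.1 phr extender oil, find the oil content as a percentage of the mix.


Oil % = oil / (100 + oil) * 100
= 50.1 / (100 + 50.1) * 100
= 50.1 / 150.1 * 100
= 33.38%

33.38%


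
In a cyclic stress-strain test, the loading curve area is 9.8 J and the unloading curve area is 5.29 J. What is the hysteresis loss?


Hysteresis loss = loading - unloading
= 9.8 - 5.29
= 4.51 J

4.51 J


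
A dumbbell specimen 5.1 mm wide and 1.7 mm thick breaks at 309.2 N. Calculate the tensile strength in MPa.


Area = width * thickness = 5.1 * 1.7 = 8.67 mm^2
TS = force / area = 309.2 / 8.67 = 35.66 MPa

35.66 MPa


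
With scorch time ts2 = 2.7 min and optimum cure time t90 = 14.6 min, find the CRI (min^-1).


CRI = 100 / (t90 - ts2)
= 100 / (14.6 - 2.7)
= 100 / 11.9
= 8.4 min^-1

8.4 min^-1


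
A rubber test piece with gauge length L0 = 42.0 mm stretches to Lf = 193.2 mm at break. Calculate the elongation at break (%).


Elongation = (Lf - L0) / L0 * 100
= (193.2 - 42.0) / 42.0 * 100
= 151.2 / 42.0 * 100
= 360.0%

360.0%


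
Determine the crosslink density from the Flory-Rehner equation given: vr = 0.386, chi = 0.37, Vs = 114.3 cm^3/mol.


ln(1 - vr) = ln(1 - 0.386) = -0.4878
Numerator = -((-0.4878) + 0.386 + 0.37 * 0.386^2) = 0.0466
Denominator = 114.3 * (0.386^(1/3) - 0.386/2) = 61.1628
nu = 0.0466 / 61.1628 = 7.6242e-04 mol/cm^3

7.6242e-04 mol/cm^3


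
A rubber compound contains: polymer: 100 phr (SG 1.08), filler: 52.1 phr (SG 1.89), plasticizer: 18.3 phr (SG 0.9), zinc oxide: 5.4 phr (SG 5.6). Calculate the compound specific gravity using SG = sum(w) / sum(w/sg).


Sum of weights = 175.8
Volume contributions:
  polymer: 100/1.08 = 92.5926
  filler: 52.1/1.89 = 27.5661
  plasticizer: 18.3/0.9 = 20.3333
  zinc oxide: 5.4/5.6 = 0.9643
Sum of volumes = 141.4563
SG = 175.8 / 141.4563 = 1.243

SG = 1.243


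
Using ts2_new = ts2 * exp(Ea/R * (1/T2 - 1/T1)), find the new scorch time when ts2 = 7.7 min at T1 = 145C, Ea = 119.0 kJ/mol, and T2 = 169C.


Convert temperatures: T1 = 145 + 273.15 = 418.15 K, T2 = 169 + 273.15 = 442.15 K
ts2_new = 7.7 * exp(119000 / 8.314 * (1/442.15 - 1/418.15))
1/T2 - 1/T1 = -1.2981e-04
ts2_new = 1.2 min

1.2 min


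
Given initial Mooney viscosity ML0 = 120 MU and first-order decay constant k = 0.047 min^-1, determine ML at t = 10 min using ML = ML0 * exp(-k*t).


ML = ML0 * exp(-k * t)
ML = 120 * exp(-0.047 * 10)
ML = 120 * 0.6250
ML = 75.0 MU

75.0 MU


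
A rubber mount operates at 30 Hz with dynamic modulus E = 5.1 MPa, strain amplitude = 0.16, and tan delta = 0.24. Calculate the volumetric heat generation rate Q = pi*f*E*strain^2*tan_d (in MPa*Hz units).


Q = pi * f * E * strain^2 * tan_d
= pi * 30 * 5.1 * 0.16^2 * 0.24
= pi * 30 * 5.1 * 0.0256 * 0.24
= 2.9532

Q = 2.9532


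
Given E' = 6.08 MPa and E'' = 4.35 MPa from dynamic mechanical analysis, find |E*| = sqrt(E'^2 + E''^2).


|E*| = sqrt(E'^2 + E''^2)
= sqrt(6.08^2 + 4.35^2)
= sqrt(36.9664 + 18.9225)
= 7.476 MPa

7.476 MPa


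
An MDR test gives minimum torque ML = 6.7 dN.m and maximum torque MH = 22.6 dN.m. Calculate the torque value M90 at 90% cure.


M90 = ML + 0.9 * (MH - ML)
M90 = 6.7 + 0.9 * (22.6 - 6.7)
M90 = 6.7 + 0.9 * 15.9
M90 = 21.01 dN.m

21.01 dN.m


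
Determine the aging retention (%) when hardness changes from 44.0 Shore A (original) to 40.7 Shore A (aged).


Retention = aged / original * 100
= 40.7 / 44.0 * 100
= 92.5%

92.5%


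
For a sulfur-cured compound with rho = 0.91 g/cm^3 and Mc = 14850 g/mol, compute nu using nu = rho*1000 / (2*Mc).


nu = rho * 1000 / (2 * Mc)
nu = 0.91 * 1000 / (2 * 14850)
nu = 910.0 / 29700
nu = 0.0306 mol/L

0.0306 mol/L


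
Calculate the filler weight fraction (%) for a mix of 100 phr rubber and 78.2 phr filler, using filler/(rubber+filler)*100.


Filler % = filler / (rubber + filler) * 100
= 78.2 / (100 + 78.2) * 100
= 78.2 / 178.2 * 100
= 43.88%

43.88%


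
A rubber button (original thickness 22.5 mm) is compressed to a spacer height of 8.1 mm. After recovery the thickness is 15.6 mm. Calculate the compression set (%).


CS = (t0 - recovered) / (t0 - ts) * 100
= (22.5 - 15.6) / (22.5 - 8.1) * 100
= 6.9 / 14.4 * 100
= 47.9%

47.9%


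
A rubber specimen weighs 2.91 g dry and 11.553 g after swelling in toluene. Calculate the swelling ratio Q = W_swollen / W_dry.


Q = W_swollen / W_dry
Q = 11.553 / 2.91
Q = 3.97

Q = 3.97


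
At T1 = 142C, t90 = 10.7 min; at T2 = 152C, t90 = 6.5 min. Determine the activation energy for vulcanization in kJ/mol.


T1 = 415.15 K, T2 = 425.15 K
1/T1 - 1/T2 = 5.6657e-05
ln(t1/t2) = ln(10.7/6.5) = 0.4984
Ea = 8.314 * 0.4984 / 5.6657e-05 = 73142.7856 J/mol
Ea = 73.14 kJ/mol

73.14 kJ/mol


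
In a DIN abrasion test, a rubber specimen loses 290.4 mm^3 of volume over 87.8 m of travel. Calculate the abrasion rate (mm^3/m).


Rate = volume_loss / distance
= 290.4 / 87.8
= 3.308 mm^3/m

3.308 mm^3/m


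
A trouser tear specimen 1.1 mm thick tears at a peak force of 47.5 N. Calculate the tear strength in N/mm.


Tear strength = force / thickness
= 47.5 / 1.1
= 43.18 N/mm

43.18 N/mm


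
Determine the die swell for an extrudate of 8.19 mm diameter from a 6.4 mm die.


Die swell ratio = D_extrudate / D_die
= 8.19 / 6.4
= 1.28

Die swell = 1.28


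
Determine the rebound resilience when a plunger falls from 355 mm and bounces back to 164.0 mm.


Resilience = h_rebound / h_drop * 100
= 164.0 / 355 * 100
= 46.2%

46.2%


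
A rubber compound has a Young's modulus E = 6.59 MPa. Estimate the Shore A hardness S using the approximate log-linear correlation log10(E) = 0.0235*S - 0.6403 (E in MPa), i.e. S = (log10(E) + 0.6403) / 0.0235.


log10(E) = 0.0235*S - 0.6403  =>  S = (log10(E) + 0.6403) / 0.0235
log10(6.59) = 0.818885
S = (0.818885 + 0.6403) / 0.0235 = 1.459185 / 0.0235
S = 62.1

Shore A = 62.1


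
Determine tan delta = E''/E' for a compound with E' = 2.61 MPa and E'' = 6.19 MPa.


tan delta = E'' / E'
= 6.19 / 2.61
= 2.3716

tan delta = 2.3716


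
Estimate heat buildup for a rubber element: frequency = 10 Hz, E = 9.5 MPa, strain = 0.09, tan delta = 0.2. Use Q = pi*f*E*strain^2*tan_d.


Q = pi * f * E * strain^2 * tan_d
= pi * 10 * 9.5 * 0.09^2 * 0.2
= pi * 10 * 9.5 * 0.0081 * 0.2
= 0.4835

Q = 0.4835


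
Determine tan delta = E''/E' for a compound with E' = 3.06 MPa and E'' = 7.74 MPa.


tan delta = E'' / E'
= 7.74 / 3.06
= 2.5294

tan delta = 2.5294


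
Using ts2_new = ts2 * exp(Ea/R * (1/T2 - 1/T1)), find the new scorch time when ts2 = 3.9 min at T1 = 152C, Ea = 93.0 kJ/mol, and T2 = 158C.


Convert temperatures: T1 = 152 + 273.15 = 425.15 K, T2 = 158 + 273.15 = 431.15 K
ts2_new = 3.9 * exp(93000 / 8.314 * (1/431.15 - 1/425.15))
1/T2 - 1/T1 = -3.2733e-05
ts2_new = 2.7 min

2.7 min


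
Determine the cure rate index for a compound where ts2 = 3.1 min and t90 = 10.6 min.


CRI = 100 / (t90 - ts2)
= 100 / (10.6 - 3.1)
= 100 / 7.5
= 13.33 min^-1

13.33 min^-1


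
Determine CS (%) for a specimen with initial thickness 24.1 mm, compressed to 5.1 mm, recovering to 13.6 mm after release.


CS = (t0 - recovered) / (t0 - ts) * 100
= (24.1 - 13.6) / (24.1 - 5.1) * 100
= 10.5 / 19.0 * 100
= 55.3%

55.3%


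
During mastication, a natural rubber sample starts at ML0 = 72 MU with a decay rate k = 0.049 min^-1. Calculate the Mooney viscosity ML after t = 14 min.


ML = ML0 * exp(-k * t)
ML = 72 * exp(-0.049 * 14)
ML = 72 * 0.5036
ML = 36.26 MU

36.26 MU


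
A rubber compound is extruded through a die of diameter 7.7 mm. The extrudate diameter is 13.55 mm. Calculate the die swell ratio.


Die swell ratio = D_extrudate / D_die
= 13.55 / 7.7
= 1.76

Die swell = 1.76


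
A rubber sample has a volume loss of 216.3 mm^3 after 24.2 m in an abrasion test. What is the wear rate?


Rate = volume_loss / distance
= 216.3 / 24.2
= 8.938 mm^3/m

8.938 mm^3/m


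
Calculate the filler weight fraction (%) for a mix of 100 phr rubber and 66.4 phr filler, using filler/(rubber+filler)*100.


Filler % = filler / (rubber + filler) * 100
= 66.4 / (100 + 66.4) * 100
= 66.4 / 166.4 * 100
= 39.9%

39.9%


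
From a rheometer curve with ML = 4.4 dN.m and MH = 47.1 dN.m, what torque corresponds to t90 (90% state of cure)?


M90 = ML + 0.9 * (MH - ML)
M90 = 4.4 + 0.9 * (47.1 - 4.4)
M90 = 4.4 + 0.9 * 42.7
M90 = 42.83 dN.m

42.83 dN.m


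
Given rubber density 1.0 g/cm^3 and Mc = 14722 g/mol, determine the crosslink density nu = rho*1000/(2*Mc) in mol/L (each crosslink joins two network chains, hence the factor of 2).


nu = rho * 1000 / (2 * Mc)
nu = 1.0 * 1000 / (2 * 14722)
nu = 1000.0 / 29444
nu = 0.0340 mol/L

0.0340 mol/L


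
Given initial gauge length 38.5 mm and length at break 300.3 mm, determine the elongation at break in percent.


Elongation = (Lf - L0) / L0 * 100
= (300.3 - 38.5) / 38.5 * 100
= 261.8 / 38.5 * 100
= 680.0%

680.0%


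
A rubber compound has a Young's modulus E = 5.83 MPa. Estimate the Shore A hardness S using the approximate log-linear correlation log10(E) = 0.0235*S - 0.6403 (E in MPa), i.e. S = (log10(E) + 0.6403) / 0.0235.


log10(E) = 0.0235*S - 0.6403  =>  S = (log10(E) + 0.6403) / 0.0235
log10(5.83) = 0.765669
S = (0.765669 + 0.6403) / 0.0235 = 1.405969 / 0.0235
S = 59.8

Shore A = 59.8


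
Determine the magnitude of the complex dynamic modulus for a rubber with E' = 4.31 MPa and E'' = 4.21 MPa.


|E*| = sqrt(E'^2 + E''^2)
= sqrt(4.31^2 + 4.21^2)
= sqrt(18.5761 + 17.7241)
= 6.025 MPa

6.025 MPa


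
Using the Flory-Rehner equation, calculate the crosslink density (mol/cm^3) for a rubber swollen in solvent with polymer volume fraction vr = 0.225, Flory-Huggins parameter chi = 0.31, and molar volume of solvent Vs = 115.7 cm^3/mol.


ln(1 - vr) = ln(1 - 0.225) = -0.2549
Numerator = -((-0.2549) + 0.225 + 0.31 * 0.225^2) = 0.0142
Denominator = 115.7 * (0.225^(1/3) - 0.225/2) = 57.3548
nu = 0.0142 / 57.3548 = 2.4756e-04 mol/cm^3

2.4756e-04 mol/cm^3


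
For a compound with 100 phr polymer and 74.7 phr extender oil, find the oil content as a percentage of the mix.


Oil % = oil / (100 + oil) * 100
= 74.7 / (100 + 74.7) * 100
= 74.7 / 174.7 * 100
= 42.76%

42.76%


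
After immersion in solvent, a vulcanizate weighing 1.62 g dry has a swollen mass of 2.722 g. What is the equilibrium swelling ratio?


Q = W_swollen / W_dry
Q = 2.722 / 1.62
Q = 1.68

Q = 1.68


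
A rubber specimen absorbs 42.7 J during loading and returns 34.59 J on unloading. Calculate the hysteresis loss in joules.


Hysteresis loss = loading - unloading
= 42.7 - 34.59
= 8.11 J

8.11 J


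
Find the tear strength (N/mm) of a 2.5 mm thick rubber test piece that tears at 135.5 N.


Tear strength = force / thickness
= 135.5 / 2.5
= 54.2 N/mm

54.2 N/mm


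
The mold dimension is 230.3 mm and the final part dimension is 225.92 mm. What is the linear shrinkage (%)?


Shrinkage = (mold - part) / mold * 100
= (230.3 - 225.92) / 230.3 * 100
= 4.38 / 230.3 * 100
= 1.9%

1.9%


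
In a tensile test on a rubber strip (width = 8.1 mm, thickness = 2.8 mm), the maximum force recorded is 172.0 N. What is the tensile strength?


Area = width * thickness = 8.1 * 2.8 = 22.68 mm^2
TS = force / area = 172.0 / 22.68 = 7.58 MPa

7.58 MPa


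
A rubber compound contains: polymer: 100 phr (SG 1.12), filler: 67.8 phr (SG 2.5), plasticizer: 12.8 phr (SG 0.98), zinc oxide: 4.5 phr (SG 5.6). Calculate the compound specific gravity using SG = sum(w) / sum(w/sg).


Sum of weights = 185.1
Volume contributions:
  polymer: 100/1.12 = 89.2857
  filler: 67.8/2.5 = 27.1200
  plasticizer: 12.8/0.98 = 13.0612
  zinc oxide: 4.5/5.6 = 0.8036
Sum of volumes = 130.2705
SG = 185.1 / 130.2705 = 1.421

SG = 1.421


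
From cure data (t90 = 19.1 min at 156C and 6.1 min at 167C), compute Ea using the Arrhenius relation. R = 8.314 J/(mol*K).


T1 = 429.15 K, T2 = 440.15 K
1/T1 - 1/T2 = 5.8235e-05
ln(t1/t2) = ln(19.1/6.1) = 1.1414
Ea = 8.314 * 1.1414 / 5.8235e-05 = 162953.9380 J/mol
Ea = 162.95 kJ/mol

162.95 kJ/mol


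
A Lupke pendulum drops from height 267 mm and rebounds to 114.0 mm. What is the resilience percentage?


Resilience = h_rebound / h_drop * 100
= 114.0 / 267 * 100
= 42.7%

42.7%


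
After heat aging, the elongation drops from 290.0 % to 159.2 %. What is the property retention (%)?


Retention = aged / original * 100
= 159.2 / 290.0 * 100
= 54.9%

54.9%


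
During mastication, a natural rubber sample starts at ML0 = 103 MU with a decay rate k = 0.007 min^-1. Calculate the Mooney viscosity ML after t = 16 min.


ML = ML0 * exp(-k * t)
ML = 103 * exp(-0.007 * 16)
ML = 103 * 0.8940
ML = 92.09 MU

92.09 MU


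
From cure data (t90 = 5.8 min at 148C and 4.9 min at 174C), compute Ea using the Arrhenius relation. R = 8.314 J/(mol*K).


T1 = 421.15 K, T2 = 447.15 K
1/T1 - 1/T2 = 1.3806e-04
ln(t1/t2) = ln(5.8/4.9) = 0.1686
Ea = 8.314 * 0.1686 / 1.3806e-04 = 10154.1315 J/mol
Ea = 10.15 kJ/mol

10.15 kJ/mol


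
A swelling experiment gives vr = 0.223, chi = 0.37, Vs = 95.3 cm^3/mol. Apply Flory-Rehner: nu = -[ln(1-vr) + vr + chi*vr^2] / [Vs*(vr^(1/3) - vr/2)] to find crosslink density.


ln(1 - vr) = ln(1 - 0.223) = -0.2523
Numerator = -((-0.2523) + 0.223 + 0.37 * 0.223^2) = 0.0109
Denominator = 95.3 * (0.223^(1/3) - 0.223/2) = 47.1652
nu = 0.0109 / 47.1652 = 2.3142e-04 mol/cm^3

2.3142e-04 mol/cm^3


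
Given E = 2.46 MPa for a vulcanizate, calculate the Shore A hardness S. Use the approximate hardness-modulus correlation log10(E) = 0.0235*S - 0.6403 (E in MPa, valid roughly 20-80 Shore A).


log10(E) = 0.0235*S - 0.6403  =>  S = (log10(E) + 0.6403) / 0.0235
log10(2.46) = 0.390935
S = (0.390935 + 0.6403) / 0.0235 = 1.031235 / 0.0235
S = 43.9

Shore A = 43.9


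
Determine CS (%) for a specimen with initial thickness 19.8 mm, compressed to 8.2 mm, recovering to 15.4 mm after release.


CS = (t0 - recovered) / (t0 - ts) * 100
= (19.8 - 15.4) / (19.8 - 8.2) * 100
= 4.4 / 11.6 * 100
= 37.9%

37.9%


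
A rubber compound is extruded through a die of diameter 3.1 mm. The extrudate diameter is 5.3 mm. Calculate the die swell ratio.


Die swell ratio = D_extrudate / D_die
= 5.3 / 3.1
= 1.71

Die swell = 1.71
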